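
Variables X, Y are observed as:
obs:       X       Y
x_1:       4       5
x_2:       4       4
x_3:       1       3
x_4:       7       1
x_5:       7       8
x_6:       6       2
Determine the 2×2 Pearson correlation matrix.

Step 1 — column means:
  mean(X) = (4 + 4 + 1 + 7 + 7 + 6) / 6 = 29/6 = 4.8333
  mean(Y) = (5 + 4 + 3 + 1 + 8 + 2) / 6 = 23/6 = 3.8333

Step 2 — sample variances and covariances s[i,j] = (1/(n-1)) · Σ_k (x_{k,i} - mean_i) · (x_{k,j} - mean_j), with n-1 = 5:
  s[X,X] = ((-0.8333)·(-0.8333) + (-0.8333)·(-0.8333) + (-3.8333)·(-3.8333) + (2.1667)·(2.1667) + (2.1667)·(2.1667) + (1.1667)·(1.1667)) / 5 = 26.8333/5 = 5.3667
  s[X,Y] = ((-0.8333)·(1.1667) + (-0.8333)·(0.1667) + (-3.8333)·(-0.8333) + (2.1667)·(-2.8333) + (2.1667)·(4.1667) + (1.1667)·(-1.8333)) / 5 = 2.8333/5 = 0.5667
  s[Y,Y] = ((1.1667)·(1.1667) + (0.1667)·(0.1667) + (-0.8333)·(-0.8333) + (-2.8333)·(-2.8333) + (4.1667)·(4.1667) + (-1.8333)·(-1.8333)) / 5 = 30.8333/5 = 6.1667
  Sample standard deviations s_i = √(s[i,i]):
  s(X) = √(5.3667) = 2.3166
  s(Y) = √(6.1667) = 2.4833

Step 3 — r_{ij} = s_{ij} / (s_i · s_j):
  r[X,X] = 1 (diagonal).
  r[X,Y] = 0.5667 / (2.3166 · 2.4833) = 0.5667 / 5.7528 = 0.0985
  r[Y,Y] = 1 (diagonal).

R is symmetric with unit diagonal. Assembling:

R = [[1, 0.0985],
 [0.0985, 1]]


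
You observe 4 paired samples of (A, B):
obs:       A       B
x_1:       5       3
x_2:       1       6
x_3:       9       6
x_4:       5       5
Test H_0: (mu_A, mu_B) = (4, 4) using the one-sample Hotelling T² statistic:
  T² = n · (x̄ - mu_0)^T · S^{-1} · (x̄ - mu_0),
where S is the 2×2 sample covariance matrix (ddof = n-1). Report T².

Step 1 — sample mean vector:
  mean(A) = (5 + 1 + 9 + 5) / 4 = 20/4 = 5
  mean(B) = (3 + 6 + 6 + 5) / 4 = 20/4 = 5
  x̄ = (5, 5),  deviation x̄ - mu_0 = (5, 5) - (4, 4) = (1, 1).

Step 2 — sample covariance matrix, S[i,j] = (1/(n-1)) · Σ_k (x_{k,i} - mean_i) · (x_{k,j} - mean_j), divisor n-1 = 3:
  S[A,A] = ((0)·(0) + (-4)·(-4) + (4)·(4) + (0)·(0)) / 3 = 32/3 = 10.6667
  S[A,B] = ((0)·(-2) + (-4)·(1) + (4)·(1) + (0)·(0)) / 3 = 0/3 = 0
  S[B,B] = ((-2)·(-2) + (1)·(1) + (1)·(1) + (0)·(0)) / 3 = 6/3 = 2
  S = [[10.6667, 0],
 [0, 2]].

Step 3 — invert S. det(S) = 10.6667·2 - (0)² = 21.3333.
  S^{-1} = (1/det) · [[d, -b], [-b, a]] = [[0.0938, 0],
 [0, 0.5]].

Step 4 — quadratic form (x̄ - mu_0)^T · S^{-1} · (x̄ - mu_0):
  S^{-1} · (x̄ - mu_0) = (0.0938, 0.5),
  (x̄ - mu_0)^T · [...] = (1)·(0.0938) + (1)·(0.5) = 0.5938.

Step 5 — scale by n: T² = 4 · 0.5938 = 2.375.

T² ≈ 2.375


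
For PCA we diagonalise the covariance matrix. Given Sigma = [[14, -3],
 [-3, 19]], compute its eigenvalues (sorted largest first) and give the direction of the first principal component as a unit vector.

Step 1 — characteristic polynomial of 2×2 Sigma:
  det(Sigma - λI) = λ² - trace · λ + det = 0.
  trace = 14 + 19 = 33, det = 14·19 - (-3)² = 257.
Step 2 — discriminant:
  Δ = trace² - 4·det = 1089 - 1028 = 61.
Step 3 — eigenvalues:
  λ = (trace ± √Δ)/2 = (33 ± 7.8102)/2,
  λ_1 = 20.4051,  λ_2 = 12.5949.

Step 4 — unit eigenvector for λ_1: solve (Sigma - λ_1 I)v = 0. First row:
  (14 - 20.4051)·v_x + (-3)·v_y = 0, i.e. (-6.4051)·v_x + (-3)·v_y = 0,
  so v ∝ (b, λ_1 - a) = (-3, 6.4051); multiply by -1 so the first entry is positive: u = (3, -6.4051).
  ||u|| = √((3)² + (-6.4051)²) = √(50.0256) ≈ 7.0729,
  v_1 = u/||u|| ≈ (0.4242, -0.9056) (||v_1|| = 1).

λ_1 = 20.4051,  λ_2 = 12.5949;  v_1 ≈ (0.4242, -0.9056)


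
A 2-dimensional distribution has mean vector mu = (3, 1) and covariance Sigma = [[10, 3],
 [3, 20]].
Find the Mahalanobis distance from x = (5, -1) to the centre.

Step 1 — centre the observation: (x - mu) = (2, -2).

Step 2 — invert Sigma. det(Sigma) = 10·20 - (3)² = 191.
  Sigma^{-1} = (1/det) · [[d, -b], [-b, a]] = [[0.1047, -0.0157],
 [-0.0157, 0.0524]].

Step 3 — form the quadratic (x - mu)^T · Sigma^{-1} · (x - mu):
  Sigma^{-1} · (x - mu) = (0.2408, -0.1361).
  (x - mu)^T · [Sigma^{-1} · (x - mu)] = (2)·(0.2408) + (-2)·(-0.1361) = 0.7539.

Step 4 — take square root: d = √(0.7539) ≈ 0.8683.

d(x, mu) = √(0.7539) ≈ 0.8683


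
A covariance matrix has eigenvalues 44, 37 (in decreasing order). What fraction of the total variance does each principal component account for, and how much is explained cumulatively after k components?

Step 1 — total variance = trace(Sigma) = Σ λ_i = 44 + 37 = 81.

Step 2 — fraction explained by component i = λ_i / Σ λ:
  PC1: 44/81 = 0.5432
  PC2: 37/81 = 0.4568

Step 3 — cumulative fraction after k components = (λ_1 + ... + λ_k) / Σ λ:
  k = 1: 44/81 = 0.5432
  k = 2: (44 + 37)/81 = 81/81 = 1

Summary (fraction, with percent):

explained: PC1 0.5432 (54.32%), PC2 0.4568 (45.68%);  cumulative: 0.5432, 1


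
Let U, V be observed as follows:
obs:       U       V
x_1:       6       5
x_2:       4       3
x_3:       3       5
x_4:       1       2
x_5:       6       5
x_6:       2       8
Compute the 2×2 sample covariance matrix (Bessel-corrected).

Step 1 — column means:
  mean(U) = (6 + 4 + 3 + 1 + 6 + 2) / 6 = 22/6 = 3.6667
  mean(V) = (5 + 3 + 5 + 2 + 5 + 8) / 6 = 28/6 = 4.6667

Step 2 — sample covariance S[i,j] = (1/(n-1)) · Σ_k (x_{k,i} - mean_i) · (x_{k,j} - mean_j), with n-1 = 5.
  S[U,U] = ((2.3333)·(2.3333) + (0.3333)·(0.3333) + (-0.6667)·(-0.6667) + (-2.6667)·(-2.6667) + (2.3333)·(2.3333) + (-1.6667)·(-1.6667)) / 5 = 21.3333/5 = 4.2667
  S[U,V] = ((2.3333)·(0.3333) + (0.3333)·(-1.6667) + (-0.6667)·(0.3333) + (-2.6667)·(-2.6667) + (2.3333)·(0.3333) + (-1.6667)·(3.3333)) / 5 = 2.3333/5 = 0.4667
  S[V,V] = ((0.3333)·(0.3333) + (-1.6667)·(-1.6667) + (0.3333)·(0.3333) + (-2.6667)·(-2.6667) + (0.3333)·(0.3333) + (3.3333)·(3.3333)) / 5 = 21.3333/5 = 4.2667

S is symmetric (S[j,i] = S[i,j]). Assembling:

S = [[4.2667, 0.4667],
 [0.4667, 4.2667]]


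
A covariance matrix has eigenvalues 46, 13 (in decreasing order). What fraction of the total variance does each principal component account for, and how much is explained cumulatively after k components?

Step 1 — total variance = trace(Sigma) = Σ λ_i = 46 + 13 = 59.

Step 2 — fraction explained by component i = λ_i / Σ λ:
  PC1: 46/59 = 0.7797
  PC2: 13/59 = 0.2203

Step 3 — cumulative fraction after k components = (λ_1 + ... + λ_k) / Σ λ:
  k = 1: 46/59 = 0.7797
  k = 2: (46 + 13)/59 = 59/59 = 1

Summary (fraction, with percent):

explained: PC1 0.7797 (77.97%), PC2 0.2203 (22.03%);  cumulative: 0.7797, 1


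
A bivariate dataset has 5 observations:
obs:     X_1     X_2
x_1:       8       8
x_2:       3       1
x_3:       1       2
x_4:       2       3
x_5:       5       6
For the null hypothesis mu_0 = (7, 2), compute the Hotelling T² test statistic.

Step 1 — sample mean vector:
  mean(X_1) = (8 + 3 + 1 + 2 + 5) / 5 = 19/5 = 3.8
  mean(X_2) = (8 + 1 + 2 + 3 + 6) / 5 = 20/5 = 4
  x̄ = (3.8, 4),  deviation x̄ - mu_0 = (3.8, 4) - (7, 2) = (-3.2, 2).

Step 2 — sample covariance matrix, S[i,j] = (1/(n-1)) · Σ_k (x_{k,i} - mean_i) · (x_{k,j} - mean_j), divisor n-1 = 4:
  S[X_1,X_1] = ((4.2)·(4.2) + (-0.8)·(-0.8) + (-2.8)·(-2.8) + (-1.8)·(-1.8) + (1.2)·(1.2)) / 4 = 30.8/4 = 7.7
  S[X_1,X_2] = ((4.2)·(4) + (-0.8)·(-3) + (-2.8)·(-2) + (-1.8)·(-1) + (1.2)·(2)) / 4 = 29/4 = 7.25
  S[X_2,X_2] = ((4)·(4) + (-3)·(-3) + (-2)·(-2) + (-1)·(-1) + (2)·(2)) / 4 = 34/4 = 8.5
  S = [[7.7, 7.25],
 [7.25, 8.5]].

Step 3 — invert S. det(S) = 7.7·8.5 - (7.25)² = 12.8875.
  S^{-1} = (1/det) · [[d, -b], [-b, a]] = [[0.6596, -0.5626],
 [-0.5626, 0.5975]].

Step 4 — quadratic form (x̄ - mu_0)^T · S^{-1} · (x̄ - mu_0):
  S^{-1} · (x̄ - mu_0) = (-3.2357, 2.9952),
  (x̄ - mu_0)^T · [...] = (-3.2)·(-3.2357) + (2)·(2.9952) = 16.3445.

Step 5 — scale by n: T² = 5 · 16.3445 = 81.7226.

T² ≈ 81.7226


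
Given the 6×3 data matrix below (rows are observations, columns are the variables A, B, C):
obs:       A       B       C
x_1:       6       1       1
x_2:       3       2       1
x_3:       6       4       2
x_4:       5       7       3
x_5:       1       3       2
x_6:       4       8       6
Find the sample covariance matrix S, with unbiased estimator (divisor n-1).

Step 1 — column means:
  mean(A) = (6 + 3 + 6 + 5 + 1 + 4) / 6 = 25/6 = 4.1667
  mean(B) = (1 + 2 + 4 + 7 + 3 + 8) / 6 = 25/6 = 4.1667
  mean(C) = (1 + 1 + 2 + 3 + 2 + 6) / 6 = 15/6 = 2.5

Step 2 — sample covariance S[i,j] = (1/(n-1)) · Σ_k (x_{k,i} - mean_i) · (x_{k,j} - mean_j), with n-1 = 5.
  S[A,A] = ((1.8333)·(1.8333) + (-1.1667)·(-1.1667) + (1.8333)·(1.8333) + (0.8333)·(0.8333) + (-3.1667)·(-3.1667) + (-0.1667)·(-0.1667)) / 5 = 18.8333/5 = 3.7667
  S[A,B] = ((1.8333)·(-3.1667) + (-1.1667)·(-2.1667) + (1.8333)·(-0.1667) + (0.8333)·(2.8333) + (-3.1667)·(-1.1667) + (-0.1667)·(3.8333)) / 5 = 1.8333/5 = 0.3667
  S[A,C] = ((1.8333)·(-1.5) + (-1.1667)·(-1.5) + (1.8333)·(-0.5) + (0.8333)·(0.5) + (-3.1667)·(-0.5) + (-0.1667)·(3.5)) / 5 = -0.5/5 = -0.1
  S[B,B] = ((-3.1667)·(-3.1667) + (-2.1667)·(-2.1667) + (-0.1667)·(-0.1667) + (2.8333)·(2.8333) + (-1.1667)·(-1.1667) + (3.8333)·(3.8333)) / 5 = 38.8333/5 = 7.7667
  S[B,C] = ((-3.1667)·(-1.5) + (-2.1667)·(-1.5) + (-0.1667)·(-0.5) + (2.8333)·(0.5) + (-1.1667)·(-0.5) + (3.8333)·(3.5)) / 5 = 23.5/5 = 4.7
  S[C,C] = ((-1.5)·(-1.5) + (-1.5)·(-1.5) + (-0.5)·(-0.5) + (0.5)·(0.5) + (-0.5)·(-0.5) + (3.5)·(3.5)) / 5 = 17.5/5 = 3.5

S is symmetric (S[j,i] = S[i,j]). Assembling:

S = [[3.7667, 0.3667, -0.1],
 [0.3667, 7.7667, 4.7],
 [-0.1, 4.7, 3.5]]


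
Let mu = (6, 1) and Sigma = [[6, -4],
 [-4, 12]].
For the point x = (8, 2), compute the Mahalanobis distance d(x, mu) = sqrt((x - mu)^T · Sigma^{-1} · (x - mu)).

Step 1 — centre the observation: (x - mu) = (2, 1).

Step 2 — invert Sigma. det(Sigma) = 6·12 - (-4)² = 56.
  Sigma^{-1} = (1/det) · [[d, -b], [-b, a]] = [[0.2143, 0.0714],
 [0.0714, 0.1071]].

Step 3 — form the quadratic (x - mu)^T · Sigma^{-1} · (x - mu):
  Sigma^{-1} · (x - mu) = (0.5, 0.25).
  (x - mu)^T · [Sigma^{-1} · (x - mu)] = (2)·(0.5) + (1)·(0.25) = 1.25.

Step 4 — take square root: d = √(1.25) ≈ 1.118.

d(x, mu) = √(1.25) ≈ 1.118


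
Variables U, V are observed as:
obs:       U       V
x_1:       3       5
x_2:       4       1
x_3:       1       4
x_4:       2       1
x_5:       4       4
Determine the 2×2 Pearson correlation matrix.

Step 1 — column means:
  mean(U) = (3 + 4 + 1 + 2 + 4) / 5 = 14/5 = 2.8
  mean(V) = (5 + 1 + 4 + 1 + 4) / 5 = 15/5 = 3

Step 2 — sample variances and covariances s[i,j] = (1/(n-1)) · Σ_k (x_{k,i} - mean_i) · (x_{k,j} - mean_j), with n-1 = 4:
  s[U,U] = ((0.2)·(0.2) + (1.2)·(1.2) + (-1.8)·(-1.8) + (-0.8)·(-0.8) + (1.2)·(1.2)) / 4 = 6.8/4 = 1.7
  s[U,V] = ((0.2)·(2) + (1.2)·(-2) + (-1.8)·(1) + (-0.8)·(-2) + (1.2)·(1)) / 4 = -1/4 = -0.25
  s[V,V] = ((2)·(2) + (-2)·(-2) + (1)·(1) + (-2)·(-2) + (1)·(1)) / 4 = 14/4 = 3.5
  Sample standard deviations s_i = √(s[i,i]):
  s(U) = √(1.7) = 1.3038
  s(V) = √(3.5) = 1.8708

Step 3 — r_{ij} = s_{ij} / (s_i · s_j):
  r[U,U] = 1 (diagonal).
  r[U,V] = -0.25 / (1.3038 · 1.8708) = -0.25 / 2.4393 = -0.1025
  r[V,V] = 1 (diagonal).

R is symmetric with unit diagonal. Assembling:

R = [[1, -0.1025],
 [-0.1025, 1]]


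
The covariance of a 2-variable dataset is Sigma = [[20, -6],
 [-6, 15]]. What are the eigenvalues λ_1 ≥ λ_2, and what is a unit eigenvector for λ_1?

Step 1 — characteristic polynomial of 2×2 Sigma:
  det(Sigma - λI) = λ² - trace · λ + det = 0.
  trace = 20 + 15 = 35, det = 20·15 - (-6)² = 264.
Step 2 — discriminant:
  Δ = trace² - 4·det = 1225 - 1056 = 169.
Step 3 — eigenvalues:
  λ = (trace ± √Δ)/2 = (35 ± 13)/2,
  λ_1 = 24,  λ_2 = 11.

Step 4 — unit eigenvector for λ_1: solve (Sigma - λ_1 I)v = 0. First row:
  (20 - 24)·v_x + (-6)·v_y = 0, i.e. (-4)·v_x + (-6)·v_y = 0,
  so v ∝ (b, λ_1 - a) = (-6, 4); multiply by -1 so the first entry is positive: u = (6, -4).
  ||u|| = √((6)² + (-4)²) = √(52) ≈ 7.2111,
  v_1 = u/||u|| ≈ (0.8321, -0.5547) (||v_1|| = 1).

λ_1 = 24,  λ_2 = 11;  v_1 ≈ (0.8321, -0.5547)


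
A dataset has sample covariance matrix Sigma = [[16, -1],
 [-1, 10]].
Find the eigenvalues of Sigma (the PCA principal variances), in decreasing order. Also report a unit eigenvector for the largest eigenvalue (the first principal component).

Step 1 — characteristic polynomial of 2×2 Sigma:
  det(Sigma - λI) = λ² - trace · λ + det = 0.
  trace = 16 + 10 = 26, det = 16·10 - (-1)² = 159.
Step 2 — discriminant:
  Δ = trace² - 4·det = 676 - 636 = 40.
Step 3 — eigenvalues:
  λ = (trace ± √Δ)/2 = (26 ± 6.3246)/2,
  λ_1 = 16.1623,  λ_2 = 9.8377.

Step 4 — unit eigenvector for λ_1: solve (Sigma - λ_1 I)v = 0. First row:
  (16 - 16.1623)·v_x + (-1)·v_y = 0, i.e. (-0.1623)·v_x + (-1)·v_y = 0,
  so v ∝ (b, λ_1 - a) = (-1, 0.1623); multiply by -1 so the first entry is positive: u = (1, -0.1623).
  ||u|| = √((1)² + (-0.1623)²) = √(1.0263) ≈ 1.0131,
  v_1 = u/||u|| ≈ (0.9871, -0.1602) (||v_1|| = 1).

λ_1 = 16.1623,  λ_2 = 9.8377;  v_1 ≈ (0.9871, -0.1602)


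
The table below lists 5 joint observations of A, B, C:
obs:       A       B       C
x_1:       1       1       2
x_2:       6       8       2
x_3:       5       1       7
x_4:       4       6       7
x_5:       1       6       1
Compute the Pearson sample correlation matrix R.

Step 1 — column means:
  mean(A) = (1 + 6 + 5 + 4 + 1) / 5 = 17/5 = 3.4
  mean(B) = (1 + 8 + 1 + 6 + 6) / 5 = 22/5 = 4.4
  mean(C) = (2 + 2 + 7 + 7 + 1) / 5 = 19/5 = 3.8

Step 2 — sample variances and covariances s[i,j] = (1/(n-1)) · Σ_k (x_{k,i} - mean_i) · (x_{k,j} - mean_j), with n-1 = 4:
  s[A,A] = ((-2.4)·(-2.4) + (2.6)·(2.6) + (1.6)·(1.6) + (0.6)·(0.6) + (-2.4)·(-2.4)) / 4 = 21.2/4 = 5.3
  s[A,B] = ((-2.4)·(-3.4) + (2.6)·(3.6) + (1.6)·(-3.4) + (0.6)·(1.6) + (-2.4)·(1.6)) / 4 = 9.2/4 = 2.3
  s[A,C] = ((-2.4)·(-1.8) + (2.6)·(-1.8) + (1.6)·(3.2) + (0.6)·(3.2) + (-2.4)·(-2.8)) / 4 = 13.4/4 = 3.35
  s[B,B] = ((-3.4)·(-3.4) + (3.6)·(3.6) + (-3.4)·(-3.4) + (1.6)·(1.6) + (1.6)·(1.6)) / 4 = 41.2/4 = 10.3
  s[B,C] = ((-3.4)·(-1.8) + (3.6)·(-1.8) + (-3.4)·(3.2) + (1.6)·(3.2) + (1.6)·(-2.8)) / 4 = -10.6/4 = -2.65
  s[C,C] = ((-1.8)·(-1.8) + (-1.8)·(-1.8) + (3.2)·(3.2) + (3.2)·(3.2) + (-2.8)·(-2.8)) / 4 = 34.8/4 = 8.7
  Sample standard deviations s_i = √(s[i,i]):
  s(A) = √(5.3) = 2.3022
  s(B) = √(10.3) = 3.2094
  s(C) = √(8.7) = 2.9496

Step 3 — r_{ij} = s_{ij} / (s_i · s_j):
  r[A,A] = 1 (diagonal).
  r[A,B] = 2.3 / (2.3022 · 3.2094) = 2.3 / 7.3885 = 0.3113
  r[A,C] = 3.35 / (2.3022 · 2.9496) = 3.35 / 6.7904 = 0.4933
  r[B,B] = 1 (diagonal).
  r[B,C] = -2.65 / (3.2094 · 2.9496) = -2.65 / 9.4663 = -0.2799
  r[C,C] = 1 (diagonal).

R is symmetric with unit diagonal. Assembling:

R = [[1, 0.3113, 0.4933],
 [0.3113, 1, -0.2799],
 [0.4933, -0.2799, 1]]


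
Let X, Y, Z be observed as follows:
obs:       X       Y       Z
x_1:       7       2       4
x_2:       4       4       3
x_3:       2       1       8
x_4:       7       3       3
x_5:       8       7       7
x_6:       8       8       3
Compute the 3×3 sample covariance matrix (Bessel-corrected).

Step 1 — column means:
  mean(X) = (7 + 4 + 2 + 7 + 8 + 8) / 6 = 36/6 = 6
  mean(Y) = (2 + 4 + 1 + 3 + 7 + 8) / 6 = 25/6 = 4.1667
  mean(Z) = (4 + 3 + 8 + 3 + 7 + 3) / 6 = 28/6 = 4.6667

Step 2 — sample covariance S[i,j] = (1/(n-1)) · Σ_k (x_{k,i} - mean_i) · (x_{k,j} - mean_j), with n-1 = 5.
  S[X,X] = ((1)·(1) + (-2)·(-2) + (-4)·(-4) + (1)·(1) + (2)·(2) + (2)·(2)) / 5 = 30/5 = 6
  S[X,Y] = ((1)·(-2.1667) + (-2)·(-0.1667) + (-4)·(-3.1667) + (1)·(-1.1667) + (2)·(2.8333) + (2)·(3.8333)) / 5 = 23/5 = 4.6
  S[X,Z] = ((1)·(-0.6667) + (-2)·(-1.6667) + (-4)·(3.3333) + (1)·(-1.6667) + (2)·(2.3333) + (2)·(-1.6667)) / 5 = -11/5 = -2.2
  S[Y,Y] = ((-2.1667)·(-2.1667) + (-0.1667)·(-0.1667) + (-3.1667)·(-3.1667) + (-1.1667)·(-1.1667) + (2.8333)·(2.8333) + (3.8333)·(3.8333)) / 5 = 38.8333/5 = 7.7667
  S[Y,Z] = ((-2.1667)·(-0.6667) + (-0.1667)·(-1.6667) + (-3.1667)·(3.3333) + (-1.1667)·(-1.6667) + (2.8333)·(2.3333) + (3.8333)·(-1.6667)) / 5 = -6.6667/5 = -1.3333
  S[Z,Z] = ((-0.6667)·(-0.6667) + (-1.6667)·(-1.6667) + (3.3333)·(3.3333) + (-1.6667)·(-1.6667) + (2.3333)·(2.3333) + (-1.6667)·(-1.6667)) / 5 = 25.3333/5 = 5.0667

S is symmetric (S[j,i] = S[i,j]). Assembling:

S = [[6, 4.6, -2.2],
 [4.6, 7.7667, -1.3333],
 [-2.2, -1.3333, 5.0667]]


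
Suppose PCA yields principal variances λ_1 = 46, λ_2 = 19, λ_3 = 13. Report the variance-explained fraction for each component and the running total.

Step 1 — total variance = trace(Sigma) = Σ λ_i = 46 + 19 + 13 = 78.

Step 2 — fraction explained by component i = λ_i / Σ λ:
  PC1: 46/78 = 0.5897
  PC2: 19/78 = 0.2436
  PC3: 13/78 = 0.1667

Step 3 — cumulative fraction after k components = (λ_1 + ... + λ_k) / Σ λ:
  k = 1: 46/78 = 0.5897
  k = 2: (46 + 19)/78 = 65/78 = 0.8333
  k = 3: (46 + 19 + 13)/78 = 78/78 = 1

Summary (fraction, with percent):

explained: PC1 0.5897 (58.97%), PC2 0.2436 (24.36%), PC3 0.1667 (16.67%);  cumulative: 0.5897, 0.8333, 1


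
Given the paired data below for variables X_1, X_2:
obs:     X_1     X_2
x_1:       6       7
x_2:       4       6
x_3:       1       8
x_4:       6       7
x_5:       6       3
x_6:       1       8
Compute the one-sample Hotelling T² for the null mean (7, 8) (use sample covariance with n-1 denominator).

Step 1 — sample mean vector:
  mean(X_1) = (6 + 4 + 1 + 6 + 6 + 1) / 6 = 24/6 = 4
  mean(X_2) = (7 + 6 + 8 + 7 + 3 + 8) / 6 = 39/6 = 6.5
  x̄ = (4, 6.5),  deviation x̄ - mu_0 = (4, 6.5) - (7, 8) = (-3, -1.5).

Step 2 — sample covariance matrix, S[i,j] = (1/(n-1)) · Σ_k (x_{k,i} - mean_i) · (x_{k,j} - mean_j), divisor n-1 = 5:
  S[X_1,X_1] = ((2)·(2) + (0)·(0) + (-3)·(-3) + (2)·(2) + (2)·(2) + (-3)·(-3)) / 5 = 30/5 = 6
  S[X_1,X_2] = ((2)·(0.5) + (0)·(-0.5) + (-3)·(1.5) + (2)·(0.5) + (2)·(-3.5) + (-3)·(1.5)) / 5 = -14/5 = -2.8
  S[X_2,X_2] = ((0.5)·(0.5) + (-0.5)·(-0.5) + (1.5)·(1.5) + (0.5)·(0.5) + (-3.5)·(-3.5) + (1.5)·(1.5)) / 5 = 17.5/5 = 3.5
  S = [[6, -2.8],
 [-2.8, 3.5]].

Step 3 — invert S. det(S) = 6·3.5 - (-2.8)² = 13.16.
  S^{-1} = (1/det) · [[d, -b], [-b, a]] = [[0.266, 0.2128],
 [0.2128, 0.4559]].

Step 4 — quadratic form (x̄ - mu_0)^T · S^{-1} · (x̄ - mu_0):
  S^{-1} · (x̄ - mu_0) = (-1.117, -1.3222),
  (x̄ - mu_0)^T · [...] = (-3)·(-1.117) + (-1.5)·(-1.3222) = 5.3343.

Step 5 — scale by n: T² = 6 · 5.3343 = 32.0061.

T² ≈ 32.0061


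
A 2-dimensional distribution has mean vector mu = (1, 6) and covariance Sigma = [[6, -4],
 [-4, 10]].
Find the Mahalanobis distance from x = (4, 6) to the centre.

Step 1 — centre the observation: (x - mu) = (3, 0).

Step 2 — invert Sigma. det(Sigma) = 6·10 - (-4)² = 44.
  Sigma^{-1} = (1/det) · [[d, -b], [-b, a]] = [[0.2273, 0.0909],
 [0.0909, 0.1364]].

Step 3 — form the quadratic (x - mu)^T · Sigma^{-1} · (x - mu):
  Sigma^{-1} · (x - mu) = (0.6818, 0.2727).
  (x - mu)^T · [Sigma^{-1} · (x - mu)] = (3)·(0.6818) + (0)·(0.2727) = 2.0455.

Step 4 — take square root: d = √(2.0455) ≈ 1.4302.

d(x, mu) = √(2.0455) ≈ 1.4302


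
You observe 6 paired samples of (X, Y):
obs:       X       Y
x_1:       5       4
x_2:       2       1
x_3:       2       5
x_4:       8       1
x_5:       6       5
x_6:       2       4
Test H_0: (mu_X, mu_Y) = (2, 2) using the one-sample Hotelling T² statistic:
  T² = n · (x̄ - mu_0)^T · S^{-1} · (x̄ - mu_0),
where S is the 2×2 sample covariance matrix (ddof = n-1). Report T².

Step 1 — sample mean vector:
  mean(X) = (5 + 2 + 2 + 8 + 6 + 2) / 6 = 25/6 = 4.1667
  mean(Y) = (4 + 1 + 5 + 1 + 5 + 4) / 6 = 20/6 = 3.3333
  x̄ = (4.1667, 3.3333),  deviation x̄ - mu_0 = (4.1667, 3.3333) - (2, 2) = (2.1667, 1.3333).

Step 2 — sample covariance matrix, S[i,j] = (1/(n-1)) · Σ_k (x_{k,i} - mean_i) · (x_{k,j} - mean_j), divisor n-1 = 5:
  S[X,X] = ((0.8333)·(0.8333) + (-2.1667)·(-2.1667) + (-2.1667)·(-2.1667) + (3.8333)·(3.8333) + (1.8333)·(1.8333) + (-2.1667)·(-2.1667)) / 5 = 32.8333/5 = 6.5667
  S[X,Y] = ((0.8333)·(0.6667) + (-2.1667)·(-2.3333) + (-2.1667)·(1.6667) + (3.8333)·(-2.3333) + (1.8333)·(1.6667) + (-2.1667)·(0.6667)) / 5 = -5.3333/5 = -1.0667
  S[Y,Y] = ((0.6667)·(0.6667) + (-2.3333)·(-2.3333) + (1.6667)·(1.6667) + (-2.3333)·(-2.3333) + (1.6667)·(1.6667) + (0.6667)·(0.6667)) / 5 = 17.3333/5 = 3.4667
  S = [[6.5667, -1.0667],
 [-1.0667, 3.4667]].

Step 3 — invert S. det(S) = 6.5667·3.4667 - (-1.0667)² = 21.6267.
  S^{-1} = (1/det) · [[d, -b], [-b, a]] = [[0.1603, 0.0493],
 [0.0493, 0.3036]].

Step 4 — quadratic form (x̄ - mu_0)^T · S^{-1} · (x̄ - mu_0):
  S^{-1} · (x̄ - mu_0) = (0.4131, 0.5117),
  (x̄ - mu_0)^T · [...] = (2.1667)·(0.4131) + (1.3333)·(0.5117) = 1.5773.

Step 5 — scale by n: T² = 6 · 1.5773 = 9.4636.

T² ≈ 9.4636


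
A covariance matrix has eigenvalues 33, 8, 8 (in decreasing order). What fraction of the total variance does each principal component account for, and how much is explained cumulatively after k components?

Step 1 — total variance = trace(Sigma) = Σ λ_i = 33 + 8 + 8 = 49.

Step 2 — fraction explained by component i = λ_i / Σ λ:
  PC1: 33/49 = 0.6735
  PC2: 8/49 = 0.1633
  PC3: 8/49 = 0.1633

Step 3 — cumulative fraction after k components = (λ_1 + ... + λ_k) / Σ λ:
  k = 1: 33/49 = 0.6735
  k = 2: (33 + 8)/49 = 41/49 = 0.8367
  k = 3: (33 + 8 + 8)/49 = 49/49 = 1

Summary (fraction, with percent):

explained: PC1 0.6735 (67.35%), PC2 0.1633 (16.33%), PC3 0.1633 (16.33%);  cumulative: 0.6735, 0.8367, 1


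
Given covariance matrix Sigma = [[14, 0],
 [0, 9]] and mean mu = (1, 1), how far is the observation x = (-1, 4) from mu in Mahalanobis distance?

Step 1 — centre the observation: (x - mu) = (-2, 3).

Step 2 — invert Sigma. det(Sigma) = 14·9 - (0)² = 126.
  Sigma^{-1} = (1/det) · [[d, -b], [-b, a]] = [[0.0714, 0],
 [0, 0.1111]].

Step 3 — form the quadratic (x - mu)^T · Sigma^{-1} · (x - mu):
  Sigma^{-1} · (x - mu) = (-0.1429, 0.3333).
  (x - mu)^T · [Sigma^{-1} · (x - mu)] = (-2)·(-0.1429) + (3)·(0.3333) = 1.2857.

Step 4 — take square root: d = √(1.2857) ≈ 1.1339.

d(x, mu) = √(1.2857) ≈ 1.1339


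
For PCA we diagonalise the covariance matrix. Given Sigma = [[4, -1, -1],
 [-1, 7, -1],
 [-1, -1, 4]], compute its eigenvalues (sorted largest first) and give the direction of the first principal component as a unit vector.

Step 1 — characteristic polynomial p(λ) = det(λI - Sigma) = λ³ - tr·λ² + c_1·λ - det, where tr = trace, c_1 = sum of the principal 2×2 minors, det = det(Sigma):
  tr = 4 + 7 + 4 = 15,
  c_1 = (4·7 - (-1)²) + (4·4 - (-1)²) + (7·4 - (-1)²) = 27 + 15 + 27 = 69,
  det = 4·(7·4 - (-1)²) - (-1)·((-1)·4 - (-1)·(-1)) + (-1)·((-1)·(-1) - 7·(-1)) = 4·(27) - (-1)·(-5) + (-1)·(8) = 95.
  So p(λ) = λ³ - 15λ² + 69λ - 95.
Step 2 — look for an integer root (rational root theorem: any rational root is an integer divisor of 95). Testing λ = 5:
  p(5) = 125 - 375 + 345 - 95 = 0  ✓
  Dividing out (λ - 5): p(λ) = (λ - 5)(λ² - 10λ + 19).
Step 3 — remaining eigenvalues from the quadratic λ² - 10λ + 19 = 0:
  Δ = 10² - 4·19 = 100 - 76 = 24,  λ = (10 ± √24)/2 = (10 ± 4.899)/2 ≈ 7.4495 or 2.5505.
  Sorted: λ_1 = 7.4495,  λ_2 = 5,  λ_3 = 2.5505  (check: sum = 15 = tr ✓).

Step 4 — unit eigenvector for λ_1 ≈ 7.4495: v spans the null space of (Sigma - λ_1 I), whose rows are
  r_1 = (-3.4495, -1, -1),  r_2 = (-1, -0.4495, -1),  r_3 = (-1, -1, -3.4495).
  v is orthogonal to every row, so take v ∝ r_1 × r_2 = ((-1)·(-1) - (-1)·(-0.4495), (-1)·(-1) - (-3.4495)·(-1), (-3.4495)·(-0.4495) - (-1)·(-1)) ≈ (0.5505, -2.4495, 0.5505).
  Let u = (0.5505, -2.4495, 0.5505).
  ||u|| = √((0.5505)² + (-2.4495)² + (0.5505)²) = √(6.6061) ≈ 2.5702,  v_1 = u/||u|| ≈ (0.2142, -0.953, 0.2142) (||v_1|| = 1).

λ_1 = 7.4495,  λ_2 = 5,  λ_3 = 2.5505;  v_1 ≈ (0.2142, -0.953, 0.2142)


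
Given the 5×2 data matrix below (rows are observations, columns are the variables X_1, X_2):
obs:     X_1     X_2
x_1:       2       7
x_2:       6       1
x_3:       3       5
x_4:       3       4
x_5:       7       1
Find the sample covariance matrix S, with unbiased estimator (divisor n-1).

Step 1 — column means:
  mean(X_1) = (2 + 6 + 3 + 3 + 7) / 5 = 21/5 = 4.2
  mean(X_2) = (7 + 1 + 5 + 4 + 1) / 5 = 18/5 = 3.6

Step 2 — sample covariance S[i,j] = (1/(n-1)) · Σ_k (x_{k,i} - mean_i) · (x_{k,j} - mean_j), with n-1 = 4.
  S[X_1,X_1] = ((-2.2)·(-2.2) + (1.8)·(1.8) + (-1.2)·(-1.2) + (-1.2)·(-1.2) + (2.8)·(2.8)) / 4 = 18.8/4 = 4.7
  S[X_1,X_2] = ((-2.2)·(3.4) + (1.8)·(-2.6) + (-1.2)·(1.4) + (-1.2)·(0.4) + (2.8)·(-2.6)) / 4 = -21.6/4 = -5.4
  S[X_2,X_2] = ((3.4)·(3.4) + (-2.6)·(-2.6) + (1.4)·(1.4) + (0.4)·(0.4) + (-2.6)·(-2.6)) / 4 = 27.2/4 = 6.8

S is symmetric (S[j,i] = S[i,j]). Assembling:

S = [[4.7, -5.4],
 [-5.4, 6.8]]


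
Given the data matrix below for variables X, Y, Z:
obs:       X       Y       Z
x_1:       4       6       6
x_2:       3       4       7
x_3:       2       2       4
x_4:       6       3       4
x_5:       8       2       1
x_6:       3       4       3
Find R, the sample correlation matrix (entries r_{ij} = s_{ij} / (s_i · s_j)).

Step 1 — column means:
  mean(X) = (4 + 3 + 2 + 6 + 8 + 3) / 6 = 26/6 = 4.3333
  mean(Y) = (6 + 4 + 2 + 3 + 2 + 4) / 6 = 21/6 = 3.5
  mean(Z) = (6 + 7 + 4 + 4 + 1 + 3) / 6 = 25/6 = 4.1667

Step 2 — sample variances and covariances s[i,j] = (1/(n-1)) · Σ_k (x_{k,i} - mean_i) · (x_{k,j} - mean_j), with n-1 = 5:
  s[X,X] = ((-0.3333)·(-0.3333) + (-1.3333)·(-1.3333) + (-2.3333)·(-2.3333) + (1.6667)·(1.6667) + (3.6667)·(3.6667) + (-1.3333)·(-1.3333)) / 5 = 25.3333/5 = 5.0667
  s[X,Y] = ((-0.3333)·(2.5) + (-1.3333)·(0.5) + (-2.3333)·(-1.5) + (1.6667)·(-0.5) + (3.6667)·(-1.5) + (-1.3333)·(0.5)) / 5 = -5/5 = -1
  s[X,Z] = ((-0.3333)·(1.8333) + (-1.3333)·(2.8333) + (-2.3333)·(-0.1667) + (1.6667)·(-0.1667) + (3.6667)·(-3.1667) + (-1.3333)·(-1.1667)) / 5 = -14.3333/5 = -2.8667
  s[Y,Y] = ((2.5)·(2.5) + (0.5)·(0.5) + (-1.5)·(-1.5) + (-0.5)·(-0.5) + (-1.5)·(-1.5) + (0.5)·(0.5)) / 5 = 11.5/5 = 2.3
  s[Y,Z] = ((2.5)·(1.8333) + (0.5)·(2.8333) + (-1.5)·(-0.1667) + (-0.5)·(-0.1667) + (-1.5)·(-3.1667) + (0.5)·(-1.1667)) / 5 = 10.5/5 = 2.1
  s[Z,Z] = ((1.8333)·(1.8333) + (2.8333)·(2.8333) + (-0.1667)·(-0.1667) + (-0.1667)·(-0.1667) + (-3.1667)·(-3.1667) + (-1.1667)·(-1.1667)) / 5 = 22.8333/5 = 4.5667
  Sample standard deviations s_i = √(s[i,i]):
  s(X) = √(5.0667) = 2.2509
  s(Y) = √(2.3) = 1.5166
  s(Z) = √(4.5667) = 2.137

Step 3 — r_{ij} = s_{ij} / (s_i · s_j):
  r[X,X] = 1 (diagonal).
  r[X,Y] = -1 / (2.2509 · 1.5166) = -1 / 3.4137 = -0.2929
  r[X,Z] = -2.8667 / (2.2509 · 2.137) = -2.8667 / 4.8102 = -0.596
  r[Y,Y] = 1 (diagonal).
  r[Y,Z] = 2.1 / (1.5166 · 2.137) = 2.1 / 3.2409 = 0.648
  r[Z,Z] = 1 (diagonal).

R is symmetric with unit diagonal. Assembling:

R = [[1, -0.2929, -0.596],
 [-0.2929, 1, 0.648],
 [-0.596, 0.648, 1]]


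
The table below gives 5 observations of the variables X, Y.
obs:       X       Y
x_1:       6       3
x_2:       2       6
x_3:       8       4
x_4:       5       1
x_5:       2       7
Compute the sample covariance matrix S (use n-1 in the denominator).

Step 1 — column means:
  mean(X) = (6 + 2 + 8 + 5 + 2) / 5 = 23/5 = 4.6
  mean(Y) = (3 + 6 + 4 + 1 + 7) / 5 = 21/5 = 4.2

Step 2 — sample covariance S[i,j] = (1/(n-1)) · Σ_k (x_{k,i} - mean_i) · (x_{k,j} - mean_j), with n-1 = 4.
  S[X,X] = ((1.4)·(1.4) + (-2.6)·(-2.6) + (3.4)·(3.4) + (0.4)·(0.4) + (-2.6)·(-2.6)) / 4 = 27.2/4 = 6.8
  S[X,Y] = ((1.4)·(-1.2) + (-2.6)·(1.8) + (3.4)·(-0.2) + (0.4)·(-3.2) + (-2.6)·(2.8)) / 4 = -15.6/4 = -3.9
  S[Y,Y] = ((-1.2)·(-1.2) + (1.8)·(1.8) + (-0.2)·(-0.2) + (-3.2)·(-3.2) + (2.8)·(2.8)) / 4 = 22.8/4 = 5.7

S is symmetric (S[j,i] = S[i,j]). Assembling:

S = [[6.8, -3.9],
 [-3.9, 5.7]]


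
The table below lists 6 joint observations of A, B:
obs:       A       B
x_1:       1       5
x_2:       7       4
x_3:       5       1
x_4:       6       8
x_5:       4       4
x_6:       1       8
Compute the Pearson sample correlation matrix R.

Step 1 — column means:
  mean(A) = (1 + 7 + 5 + 6 + 4 + 1) / 6 = 24/6 = 4
  mean(B) = (5 + 4 + 1 + 8 + 4 + 8) / 6 = 30/6 = 5

Step 2 — sample variances and covariances s[i,j] = (1/(n-1)) · Σ_k (x_{k,i} - mean_i) · (x_{k,j} - mean_j), with n-1 = 5:
  s[A,A] = ((-3)·(-3) + (3)·(3) + (1)·(1) + (2)·(2) + (0)·(0) + (-3)·(-3)) / 5 = 32/5 = 6.4
  s[A,B] = ((-3)·(0) + (3)·(-1) + (1)·(-4) + (2)·(3) + (0)·(-1) + (-3)·(3)) / 5 = -10/5 = -2
  s[B,B] = ((0)·(0) + (-1)·(-1) + (-4)·(-4) + (3)·(3) + (-1)·(-1) + (3)·(3)) / 5 = 36/5 = 7.2
  Sample standard deviations s_i = √(s[i,i]):
  s(A) = √(6.4) = 2.5298
  s(B) = √(7.2) = 2.6833

Step 3 — r_{ij} = s_{ij} / (s_i · s_j):
  r[A,A] = 1 (diagonal).
  r[A,B] = -2 / (2.5298 · 2.6833) = -2 / 6.7882 = -0.2946
  r[B,B] = 1 (diagonal).

R is symmetric with unit diagonal. Assembling:

R = [[1, -0.2946],
 [-0.2946, 1]]


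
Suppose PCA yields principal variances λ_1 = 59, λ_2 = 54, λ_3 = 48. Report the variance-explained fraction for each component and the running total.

Step 1 — total variance = trace(Sigma) = Σ λ_i = 59 + 54 + 48 = 161.

Step 2 — fraction explained by component i = λ_i / Σ λ:
  PC1: 59/161 = 0.3665
  PC2: 54/161 = 0.3354
  PC3: 48/161 = 0.2981

Step 3 — cumulative fraction after k components = (λ_1 + ... + λ_k) / Σ λ:
  k = 1: 59/161 = 0.3665
  k = 2: (59 + 54)/161 = 113/161 = 0.7019
  k = 3: (59 + 54 + 48)/161 = 161/161 = 1

Summary (fraction, with percent):

explained: PC1 0.3665 (36.65%), PC2 0.3354 (33.54%), PC3 0.2981 (29.81%);  cumulative: 0.3665, 0.7019, 1


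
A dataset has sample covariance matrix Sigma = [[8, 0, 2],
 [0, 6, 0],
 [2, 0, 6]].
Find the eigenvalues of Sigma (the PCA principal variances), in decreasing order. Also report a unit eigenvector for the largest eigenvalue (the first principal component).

Step 1 — characteristic polynomial p(λ) = det(λI - Sigma) = λ³ - tr·λ² + c_1·λ - det, where tr = trace, c_1 = sum of the principal 2×2 minors, det = det(Sigma):
  tr = 8 + 6 + 6 = 20,
  c_1 = (8·6 - (0)²) + (8·6 - (2)²) + (6·6 - (0)²) = 48 + 44 + 36 = 128,
  det = 8·(6·6 - (0)²) - (0)·((0)·6 - (0)·(2)) + (2)·((0)·(0) - 6·(2)) = 8·(36) - (0)·(0) + (2)·(-12) = 264.
  So p(λ) = λ³ - 20λ² + 128λ - 264.
Step 2 — look for an integer root (rational root theorem: any rational root is an integer divisor of 264). Testing λ = 6:
  p(6) = 216 - 720 + 768 - 264 = 0  ✓
  Dividing out (λ - 6): p(λ) = (λ - 6)(λ² - 14λ + 44).
Step 3 — remaining eigenvalues from the quadratic λ² - 14λ + 44 = 0:
  Δ = 14² - 4·44 = 196 - 176 = 20,  λ = (14 ± √20)/2 = (14 ± 4.4721)/2 ≈ 9.2361 or 4.7639.
  Sorted: λ_1 = 9.2361,  λ_2 = 6,  λ_3 = 4.7639  (check: sum = 20 = tr ✓).

Step 4 — unit eigenvector for λ_1 ≈ 9.2361: v spans the null space of (Sigma - λ_1 I), whose rows are
  r_1 = (-1.2361, 0, 2),  r_2 = (0, -3.2361, 0),  r_3 = (2, 0, -3.2361).
  v is orthogonal to every row, so take v ∝ r_1 × r_2 = ((0)·(0) - (2)·(-3.2361), (2)·(0) - (-1.2361)·(0), (-1.2361)·(-3.2361) - (0)·(0)) ≈ (6.4721, 0, 4).
  Let u = (6.4721, 0, 4).
  ||u|| = √((6.4721)² + (0)² + (4)²) = √(57.8885) ≈ 7.6085,  v_1 = u/||u|| ≈ (0.8507, 0, 0.5257) (||v_1|| = 1).

λ_1 = 9.2361,  λ_2 = 6,  λ_3 = 4.7639;  v_1 ≈ (0.8507, 0, 0.5257)


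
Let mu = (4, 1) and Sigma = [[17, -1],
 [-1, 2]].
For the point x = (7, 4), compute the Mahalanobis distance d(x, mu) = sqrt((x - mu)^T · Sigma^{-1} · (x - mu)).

Step 1 — centre the observation: (x - mu) = (3, 3).

Step 2 — invert Sigma. det(Sigma) = 17·2 - (-1)² = 33.
  Sigma^{-1} = (1/det) · [[d, -b], [-b, a]] = [[0.0606, 0.0303],
 [0.0303, 0.5152]].

Step 3 — form the quadratic (x - mu)^T · Sigma^{-1} · (x - mu):
  Sigma^{-1} · (x - mu) = (0.2727, 1.6364).
  (x - mu)^T · [Sigma^{-1} · (x - mu)] = (3)·(0.2727) + (3)·(1.6364) = 5.7273.

Step 4 — take square root: d = √(5.7273) ≈ 2.3932.

d(x, mu) = √(5.7273) ≈ 2.3932


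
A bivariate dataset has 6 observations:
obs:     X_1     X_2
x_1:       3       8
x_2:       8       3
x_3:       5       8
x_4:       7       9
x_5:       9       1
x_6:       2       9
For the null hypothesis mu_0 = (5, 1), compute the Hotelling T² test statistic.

Step 1 — sample mean vector:
  mean(X_1) = (3 + 8 + 5 + 7 + 9 + 2) / 6 = 34/6 = 5.6667
  mean(X_2) = (8 + 3 + 8 + 9 + 1 + 9) / 6 = 38/6 = 6.3333
  x̄ = (5.6667, 6.3333),  deviation x̄ - mu_0 = (5.6667, 6.3333) - (5, 1) = (0.6667, 5.3333).

Step 2 — sample covariance matrix, S[i,j] = (1/(n-1)) · Σ_k (x_{k,i} - mean_i) · (x_{k,j} - mean_j), divisor n-1 = 5:
  S[X_1,X_1] = ((-2.6667)·(-2.6667) + (2.3333)·(2.3333) + (-0.6667)·(-0.6667) + (1.3333)·(1.3333) + (3.3333)·(3.3333) + (-3.6667)·(-3.6667)) / 5 = 39.3333/5 = 7.8667
  S[X_1,X_2] = ((-2.6667)·(1.6667) + (2.3333)·(-3.3333) + (-0.6667)·(1.6667) + (1.3333)·(2.6667) + (3.3333)·(-5.3333) + (-3.6667)·(2.6667)) / 5 = -37.3333/5 = -7.4667
  S[X_2,X_2] = ((1.6667)·(1.6667) + (-3.3333)·(-3.3333) + (1.6667)·(1.6667) + (2.6667)·(2.6667) + (-5.3333)·(-5.3333) + (2.6667)·(2.6667)) / 5 = 59.3333/5 = 11.8667
  S = [[7.8667, -7.4667],
 [-7.4667, 11.8667]].

Step 3 — invert S. det(S) = 7.8667·11.8667 - (-7.4667)² = 37.6.
  S^{-1} = (1/det) · [[d, -b], [-b, a]] = [[0.3156, 0.1986],
 [0.1986, 0.2092]].

Step 4 — quadratic form (x̄ - mu_0)^T · S^{-1} · (x̄ - mu_0):
  S^{-1} · (x̄ - mu_0) = (1.2695, 1.2482),
  (x̄ - mu_0)^T · [...] = (0.6667)·(1.2695) + (5.3333)·(1.2482) = 7.5035.

Step 5 — scale by n: T² = 6 · 7.5035 = 45.0213.

T² ≈ 45.0213


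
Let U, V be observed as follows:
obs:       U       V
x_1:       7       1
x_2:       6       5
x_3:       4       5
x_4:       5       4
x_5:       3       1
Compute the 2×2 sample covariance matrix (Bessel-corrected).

Step 1 — column means:
  mean(U) = (7 + 6 + 4 + 5 + 3) / 5 = 25/5 = 5
  mean(V) = (1 + 5 + 5 + 4 + 1) / 5 = 16/5 = 3.2

Step 2 — sample covariance S[i,j] = (1/(n-1)) · Σ_k (x_{k,i} - mean_i) · (x_{k,j} - mean_j), with n-1 = 4.
  S[U,U] = ((2)·(2) + (1)·(1) + (-1)·(-1) + (0)·(0) + (-2)·(-2)) / 4 = 10/4 = 2.5
  S[U,V] = ((2)·(-2.2) + (1)·(1.8) + (-1)·(1.8) + (0)·(0.8) + (-2)·(-2.2)) / 4 = 0/4 = 0
  S[V,V] = ((-2.2)·(-2.2) + (1.8)·(1.8) + (1.8)·(1.8) + (0.8)·(0.8) + (-2.2)·(-2.2)) / 4 = 16.8/4 = 4.2

S is symmetric (S[j,i] = S[i,j]). Assembling:

S = [[2.5, 0],
 [0, 4.2]]


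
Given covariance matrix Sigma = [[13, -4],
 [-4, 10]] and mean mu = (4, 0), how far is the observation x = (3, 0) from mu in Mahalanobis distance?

Step 1 — centre the observation: (x - mu) = (-1, 0).

Step 2 — invert Sigma. det(Sigma) = 13·10 - (-4)² = 114.
  Sigma^{-1} = (1/det) · [[d, -b], [-b, a]] = [[0.0877, 0.0351],
 [0.0351, 0.114]].

Step 3 — form the quadratic (x - mu)^T · Sigma^{-1} · (x - mu):
  Sigma^{-1} · (x - mu) = (-0.0877, -0.0351).
  (x - mu)^T · [Sigma^{-1} · (x - mu)] = (-1)·(-0.0877) + (0)·(-0.0351) = 0.0877.

Step 4 — take square root: d = √(0.0877) ≈ 0.2962.

d(x, mu) = √(0.0877) ≈ 0.2962


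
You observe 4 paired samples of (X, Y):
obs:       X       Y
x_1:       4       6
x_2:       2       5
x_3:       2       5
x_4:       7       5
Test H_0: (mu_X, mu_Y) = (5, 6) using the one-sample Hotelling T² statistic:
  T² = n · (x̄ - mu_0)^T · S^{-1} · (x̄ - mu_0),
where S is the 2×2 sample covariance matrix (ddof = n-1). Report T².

Step 1 — sample mean vector:
  mean(X) = (4 + 2 + 2 + 7) / 4 = 15/4 = 3.75
  mean(Y) = (6 + 5 + 5 + 5) / 4 = 21/4 = 5.25
  x̄ = (3.75, 5.25),  deviation x̄ - mu_0 = (3.75, 5.25) - (5, 6) = (-1.25, -0.75).

Step 2 — sample covariance matrix, S[i,j] = (1/(n-1)) · Σ_k (x_{k,i} - mean_i) · (x_{k,j} - mean_j), divisor n-1 = 3:
  S[X,X] = ((0.25)·(0.25) + (-1.75)·(-1.75) + (-1.75)·(-1.75) + (3.25)·(3.25)) / 3 = 16.75/3 = 5.5833
  S[X,Y] = ((0.25)·(0.75) + (-1.75)·(-0.25) + (-1.75)·(-0.25) + (3.25)·(-0.25)) / 3 = 0.25/3 = 0.0833
  S[Y,Y] = ((0.75)·(0.75) + (-0.25)·(-0.25) + (-0.25)·(-0.25) + (-0.25)·(-0.25)) / 3 = 0.75/3 = 0.25
  S = [[5.5833, 0.0833],
 [0.0833, 0.25]].

Step 3 — invert S. det(S) = 5.5833·0.25 - (0.0833)² = 1.3889.
  S^{-1} = (1/det) · [[d, -b], [-b, a]] = [[0.18, -0.06],
 [-0.06, 4.02]].

Step 4 — quadratic form (x̄ - mu_0)^T · S^{-1} · (x̄ - mu_0):
  S^{-1} · (x̄ - mu_0) = (-0.18, -2.94),
  (x̄ - mu_0)^T · [...] = (-1.25)·(-0.18) + (-0.75)·(-2.94) = 2.43.

Step 5 — scale by n: T² = 4 · 2.43 = 9.72.

T² ≈ 9.72


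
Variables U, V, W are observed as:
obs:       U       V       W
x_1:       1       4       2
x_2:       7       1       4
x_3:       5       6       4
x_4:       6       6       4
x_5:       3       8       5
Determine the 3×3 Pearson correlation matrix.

Step 1 — column means:
  mean(U) = (1 + 7 + 5 + 6 + 3) / 5 = 22/5 = 4.4
  mean(V) = (4 + 1 + 6 + 6 + 8) / 5 = 25/5 = 5
  mean(W) = (2 + 4 + 4 + 4 + 5) / 5 = 19/5 = 3.8

Step 2 — sample variances and covariances s[i,j] = (1/(n-1)) · Σ_k (x_{k,i} - mean_i) · (x_{k,j} - mean_j), with n-1 = 4:
  s[U,U] = ((-3.4)·(-3.4) + (2.6)·(2.6) + (0.6)·(0.6) + (1.6)·(1.6) + (-1.4)·(-1.4)) / 4 = 23.2/4 = 5.8
  s[U,V] = ((-3.4)·(-1) + (2.6)·(-4) + (0.6)·(1) + (1.6)·(1) + (-1.4)·(3)) / 4 = -9/4 = -2.25
  s[U,W] = ((-3.4)·(-1.8) + (2.6)·(0.2) + (0.6)·(0.2) + (1.6)·(0.2) + (-1.4)·(1.2)) / 4 = 5.4/4 = 1.35
  s[V,V] = ((-1)·(-1) + (-4)·(-4) + (1)·(1) + (1)·(1) + (3)·(3)) / 4 = 28/4 = 7
  s[V,W] = ((-1)·(-1.8) + (-4)·(0.2) + (1)·(0.2) + (1)·(0.2) + (3)·(1.2)) / 4 = 5/4 = 1.25
  s[W,W] = ((-1.8)·(-1.8) + (0.2)·(0.2) + (0.2)·(0.2) + (0.2)·(0.2) + (1.2)·(1.2)) / 4 = 4.8/4 = 1.2
  Sample standard deviations s_i = √(s[i,i]):
  s(U) = √(5.8) = 2.4083
  s(V) = √(7) = 2.6458
  s(W) = √(1.2) = 1.0954

Step 3 — r_{ij} = s_{ij} / (s_i · s_j):
  r[U,U] = 1 (diagonal).
  r[U,V] = -2.25 / (2.4083 · 2.6458) = -2.25 / 6.3718 = -0.3531
  r[U,W] = 1.35 / (2.4083 · 1.0954) = 1.35 / 2.6382 = 0.5117
  r[V,V] = 1 (diagonal).
  r[V,W] = 1.25 / (2.6458 · 1.0954) = 1.25 / 2.8983 = 0.4313
  r[W,W] = 1 (diagonal).

R is symmetric with unit diagonal. Assembling:

R = [[1, -0.3531, 0.5117],
 [-0.3531, 1, 0.4313],
 [0.5117, 0.4313, 1]]


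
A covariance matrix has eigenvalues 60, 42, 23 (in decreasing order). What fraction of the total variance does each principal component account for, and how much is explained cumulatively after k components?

Step 1 — total variance = trace(Sigma) = Σ λ_i = 60 + 42 + 23 = 125.

Step 2 — fraction explained by component i = λ_i / Σ λ:
  PC1: 60/125 = 0.48
  PC2: 42/125 = 0.336
  PC3: 23/125 = 0.184

Step 3 — cumulative fraction after k components = (λ_1 + ... + λ_k) / Σ λ:
  k = 1: 60/125 = 0.48
  k = 2: (60 + 42)/125 = 102/125 = 0.816
  k = 3: (60 + 42 + 23)/125 = 125/125 = 1

Summary (fraction, with percent):

explained: PC1 0.48 (48%), PC2 0.336 (33.6%), PC3 0.184 (18.4%);  cumulative: 0.48, 0.816, 1


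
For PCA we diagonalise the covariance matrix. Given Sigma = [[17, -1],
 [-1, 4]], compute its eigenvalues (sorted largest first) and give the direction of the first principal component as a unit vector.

Step 1 — characteristic polynomial of 2×2 Sigma:
  det(Sigma - λI) = λ² - trace · λ + det = 0.
  trace = 17 + 4 = 21, det = 17·4 - (-1)² = 67.
Step 2 — discriminant:
  Δ = trace² - 4·det = 441 - 268 = 173.
Step 3 — eigenvalues:
  λ = (trace ± √Δ)/2 = (21 ± 13.1529)/2,
  λ_1 = 17.0765,  λ_2 = 3.9235.

Step 4 — unit eigenvector for λ_1: solve (Sigma - λ_1 I)v = 0. First row:
  (17 - 17.0765)·v_x + (-1)·v_y = 0, i.e. (-0.0765)·v_x + (-1)·v_y = 0,
  so v ∝ (b, λ_1 - a) = (-1, 0.0765); multiply by -1 so the first entry is positive: u = (1, -0.0765).
  ||u|| = √((1)² + (-0.0765)²) = √(1.0058) ≈ 1.0029,
  v_1 = u/||u|| ≈ (0.9971, -0.0763) (||v_1|| = 1).

λ_1 = 17.0765,  λ_2 = 3.9235;  v_1 ≈ (0.9971, -0.0763)
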